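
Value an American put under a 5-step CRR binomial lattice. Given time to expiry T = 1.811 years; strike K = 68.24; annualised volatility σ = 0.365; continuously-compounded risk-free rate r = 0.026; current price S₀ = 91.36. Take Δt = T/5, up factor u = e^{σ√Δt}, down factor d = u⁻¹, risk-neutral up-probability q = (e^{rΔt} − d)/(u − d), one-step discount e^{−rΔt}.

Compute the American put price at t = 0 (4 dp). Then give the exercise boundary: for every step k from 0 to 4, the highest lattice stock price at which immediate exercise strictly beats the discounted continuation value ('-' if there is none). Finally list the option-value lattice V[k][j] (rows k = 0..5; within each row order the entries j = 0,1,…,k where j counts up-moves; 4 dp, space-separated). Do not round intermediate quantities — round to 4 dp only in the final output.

params: Δt=0.36220 u=1.24566 d=0.80279 q=0.46667 e^(-rΔt)=0.99063
t_5 payoffs: 37.7784 20.9734 0.0000 0.0000 0.0000 0.0000
t_4: node(4,0) S=37.9449 payoff=30.2951 vs cont=29.6555 → 30.2951 [stop]  node(4,1) S=58.8782 payoff=9.3618 vs cont=11.0810 → 11.0810 [wait]  node(4,2) S=91.3600 payoff=0.0000 vs cont=0.0000 → 0.0000 [wait]  node(4,3) S=141.7612 payoff=0.0000 vs cont=0.0000 → 0.0000 [wait]  node(4,4) S=219.9676 payoff=0.0000 vs cont=0.0000 → 0.0000 [wait]  ⇒ S*(4)=37.9449
t_3: node(3,0) S=47.2666 payoff=20.9734 vs cont=21.1286 → 21.1286 [wait]  node(3,1) S=73.3425 payoff=0.0000 vs cont=5.8545 → 5.8545 [wait]  node(3,2) S=113.8038 payoff=0.0000 vs cont=0.0000 → 0.0000 [wait]  node(3,3) S=176.5867 payoff=0.0000 vs cont=0.0000 → 0.0000 [wait]  ⇒ S*(3)=-
t_2: node(2,0) S=58.8782 payoff=9.3618 vs cont=13.8694 → 13.8694 [wait]  node(2,1) S=91.3600 payoff=0.0000 vs cont=3.0931 → 3.0931 [wait]  node(2,2) S=141.7612 payoff=0.0000 vs cont=0.0000 → 0.0000 [wait]  ⇒ S*(2)=-
t_1: node(1,0) S=73.3425 payoff=0.0000 vs cont=8.7576 → 8.7576 [wait]  node(1,1) S=113.8038 payoff=0.0000 vs cont=1.6342 → 1.6342 [wait]  ⇒ S*(1)=-
t_0: node(0,0) S=91.3600 payoff=0.0000 vs cont=5.3824 → 5.3824 [wait]  ⇒ S*(0)=-

price = 5.3824
boundary = - - - - 37.9449
tree:
5.3824
8.7576 1.6342
13.8694 3.0931 0.0000
21.1286 5.8545 0.0000 0.0000
30.2951 11.0810 0.0000 0.0000 0.0000
37.7784 20.9734 0.0000 0.0000 0.0000 0.0000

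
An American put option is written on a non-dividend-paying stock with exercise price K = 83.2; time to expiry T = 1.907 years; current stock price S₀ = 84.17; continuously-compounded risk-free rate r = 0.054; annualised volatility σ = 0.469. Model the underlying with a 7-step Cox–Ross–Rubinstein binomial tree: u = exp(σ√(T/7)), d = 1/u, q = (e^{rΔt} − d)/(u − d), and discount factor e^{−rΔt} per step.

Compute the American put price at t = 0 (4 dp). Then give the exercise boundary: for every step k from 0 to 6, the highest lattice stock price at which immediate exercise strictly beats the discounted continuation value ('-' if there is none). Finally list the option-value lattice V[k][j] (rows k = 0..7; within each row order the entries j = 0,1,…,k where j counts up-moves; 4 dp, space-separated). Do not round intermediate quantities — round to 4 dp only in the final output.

price = 17.5656
boundary = - - - 40.3850 31.6161 40.3850 51.5861
tree:
17.5656
24.4252 10.3565
32.9171 15.5852 4.7655
42.8150 22.7542 7.9634 1.2965
51.5839 31.9789 13.0319 2.4782 0.0000
58.4488 42.8150 20.7245 4.7368 0.0000 0.0000
63.8231 51.5839 31.6139 9.0541 0.0000 0.0000 0.0000
68.0305 58.4488 42.8150 17.3061 0.0000 0.0000 0.0000 0.0000

params: Δt=0.27243 u=1.27736 d=0.78287 q=0.46908 e^(-rΔt)=0.98540
t_7 payoffs: 68.0305 58.4488 42.8150 17.3061 0.0000 0.0000 0.0000 0.0000
t_6: node(6,0) S=19.3769 payoff=63.8231 vs cont=62.6081 → 63.8231 [stop]  node(6,1) S=31.6161 payoff=51.5839 vs cont=50.3689 → 51.5839 [stop]  node(6,2) S=51.5861 payoff=31.6139 vs cont=30.3989 → 31.6139 [stop]  node(6,3) S=84.1700 payoff=0.0000 vs cont=9.0541 → 9.0541 [wait]  node(6,4) S=137.3352 payoff=0.0000 vs cont=0.0000 → 0.0000 [wait]  node(6,5) S=224.0818 payoff=0.0000 vs cont=0.0000 → 0.0000 [wait]  node(6,6) S=365.6210 payoff=0.0000 vs cont=0.0000 → 0.0000 [wait]  ⇒ S*(6)=51.5861
t_5: node(5,0) S=24.7512 payoff=58.4488 vs cont=57.2338 → 58.4488 [stop]  node(5,1) S=40.3850 payoff=42.8150 vs cont=41.6000 → 42.8150 [stop]  node(5,2) S=65.8939 payoff=17.3061 vs cont=20.7245 → 20.7245 [wait]  node(5,3) S=107.5151 payoff=0.0000 vs cont=4.7368 → 4.7368 [wait]  node(5,4) S=175.4261 payoff=0.0000 vs cont=0.0000 → 0.0000 [wait]  node(5,5) S=286.2324 payoff=0.0000 vs cont=0.0000 → 0.0000 [wait]  ⇒ S*(5)=40.3850
t_4: node(4,0) S=31.6161 payoff=51.5839 vs cont=50.3689 → 51.5839 [stop]  node(4,1) S=51.5861 payoff=31.6139 vs cont=31.9789 → 31.9789 [wait]  node(4,2) S=84.1700 payoff=0.0000 vs cont=13.0319 → 13.0319 [wait]  node(4,3) S=137.3352 payoff=0.0000 vs cont=2.4782 → 2.4782 [wait]  node(4,4) S=224.0818 payoff=0.0000 vs cont=0.0000 → 0.0000 [wait]  ⇒ S*(4)=31.6161
t_3: node(3,0) S=40.3850 payoff=42.8150 vs cont=41.7687 → 42.8150 [stop]  node(3,1) S=65.8939 payoff=17.3061 vs cont=22.7542 → 22.7542 [wait]  node(3,2) S=107.5151 payoff=0.0000 vs cont=7.9634 → 7.9634 [wait]  node(3,3) S=175.4261 payoff=0.0000 vs cont=1.2965 → 1.2965 [wait]  ⇒ S*(3)=40.3850
t_2: node(2,0) S=51.5861 payoff=31.6139 vs cont=32.9171 → 32.9171 [wait]  node(2,1) S=84.1700 payoff=0.0000 vs cont=15.5852 → 15.5852 [wait]  node(2,2) S=137.3352 payoff=0.0000 vs cont=4.7655 → 4.7655 [wait]  ⇒ S*(2)=-
t_1: node(1,0) S=65.8939 payoff=17.3061 vs cont=24.4252 → 24.4252 [wait]  node(1,1) S=107.5151 payoff=0.0000 vs cont=10.3565 → 10.3565 [wait]  ⇒ S*(1)=-
t_0: node(0,0) S=84.1700 payoff=0.0000 vs cont=17.5656 → 17.5656 [wait]  ⇒ S*(0)=-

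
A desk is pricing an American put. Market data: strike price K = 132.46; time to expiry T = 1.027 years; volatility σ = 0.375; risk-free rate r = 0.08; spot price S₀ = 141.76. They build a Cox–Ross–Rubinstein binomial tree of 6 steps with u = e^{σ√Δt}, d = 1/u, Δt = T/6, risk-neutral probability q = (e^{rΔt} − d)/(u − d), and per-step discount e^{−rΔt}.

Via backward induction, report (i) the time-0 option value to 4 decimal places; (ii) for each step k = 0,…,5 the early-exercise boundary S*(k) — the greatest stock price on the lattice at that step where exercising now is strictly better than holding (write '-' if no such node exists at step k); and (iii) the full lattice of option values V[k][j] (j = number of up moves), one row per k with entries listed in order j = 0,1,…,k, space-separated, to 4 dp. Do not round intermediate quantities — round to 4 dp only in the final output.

price = 12.3989
boundary = - - - 89.0054 103.9431 89.0054
tree:
12.3989
19.5707 5.7226
29.8167 10.0833 1.6137
43.4546 17.2913 3.3085 0.0000
56.2455 28.5169 6.7836 0.0000 0.0000
67.1983 43.4546 13.9085 0.0000 0.0000 0.0000
76.5771 56.2455 28.5169 0.0000 0.0000 0.0000 0.0000

Δt=0.17117, u=1.16783, d=0.85629, q=0.50555, disc=e^(-rΔt)=0.98640
k=6 terminal: V=max(K-S,0) → 76.5771 56.2455 28.5169 0.0000 0.0000 0.0000 0.0000
k=5: j=0 S=65.2617 intr=67.1983 cont=65.3969 V=67.1983[EX]; j=1 S=89.0054 intr=43.4546 cont=41.6531 V=43.4546[EX]; j=2 S=121.3877 intr=11.0723 cont=13.9085 V=13.9085[hold]; j=3 S=165.5514 intr=0.0000 cont=0.0000 V=0.0000[hold]; j=4 S=225.7829 intr=0.0000 cont=0.0000 V=0.0000[hold]; j=5 S=307.9280 intr=0.0000 cont=0.0000 V=0.0000[hold]  S*(5)=89.0054
k=4: j=0 S=76.2145 intr=56.2455 cont=54.4441 V=56.2455[EX]; j=1 S=103.9431 intr=28.5169 cont=28.1298 V=28.5169[EX]; j=2 S=141.7600 intr=0.0000 cont=6.7836 V=6.7836[hold]; j=3 S=193.3356 intr=0.0000 cont=0.0000 V=0.0000[hold]; j=4 S=263.6757 intr=0.0000 cont=0.0000 V=0.0000[hold]  S*(4)=103.9431
k=3: j=0 S=89.0054 intr=43.4546 cont=41.6531 V=43.4546[EX]; j=1 S=121.3877 intr=11.0723 cont=17.2913 V=17.2913[hold]; j=2 S=165.5514 intr=0.0000 cont=3.3085 V=3.3085[hold]; j=3 S=225.7829 intr=0.0000 cont=0.0000 V=0.0000[hold]  S*(3)=89.0054
k=2: j=0 S=103.9431 intr=28.5169 cont=29.8167 V=29.8167[hold]; j=1 S=141.7600 intr=0.0000 cont=10.0833 V=10.0833[hold]; j=2 S=193.3356 intr=0.0000 cont=1.6137 V=1.6137[hold]  S*(2)=-
k=1: j=0 S=121.3877 intr=11.0723 cont=19.5707 V=19.5707[hold]; j=1 S=165.5514 intr=0.0000 cont=5.7226 V=5.7226[hold]  S*(1)=-
k=0: j=0 S=141.7600 intr=0.0000 cont=12.3989 V=12.3989[hold]  S*(0)=-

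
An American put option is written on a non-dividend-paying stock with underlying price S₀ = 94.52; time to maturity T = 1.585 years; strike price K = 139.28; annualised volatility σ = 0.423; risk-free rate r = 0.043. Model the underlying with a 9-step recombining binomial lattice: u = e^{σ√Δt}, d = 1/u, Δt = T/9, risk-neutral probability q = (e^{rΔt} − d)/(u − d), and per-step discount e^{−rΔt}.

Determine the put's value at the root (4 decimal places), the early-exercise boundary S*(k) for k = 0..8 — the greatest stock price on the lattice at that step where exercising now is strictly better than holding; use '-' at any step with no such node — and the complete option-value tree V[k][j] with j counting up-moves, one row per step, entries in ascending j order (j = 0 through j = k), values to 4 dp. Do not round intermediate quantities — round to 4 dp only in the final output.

price = 48.6862
boundary = - - 66.2730 79.1462 66.2730 79.1462 66.2730 79.1462 94.5200
tree:
48.6862
60.4456 36.5704
73.0070 47.6380 25.0200
83.7864 60.1338 34.6983 14.8086
92.8125 73.0070 46.5489 22.2598 6.8759
100.3705 83.7864 60.1338 32.3978 11.5005 1.9157
106.6992 92.8125 73.0070 45.2803 18.7912 3.6911 0.0000
111.9985 100.3705 83.7864 60.1338 29.7183 7.1116 0.0000 0.0000
116.4358 106.6992 92.8125 73.0070 44.7600 13.7020 0.0000 0.0000 0.0000
120.1515 111.9985 100.3705 83.7864 60.1338 26.3999 0.0000 0.0000 0.0000 0.0000

Δt=0.17611, u=1.19425, d=0.83735, q=0.47704, disc=e^(-rΔt)=0.99246
k=9 terminal: V=max(K-S,0) → 120.1515 111.9985 100.3705 83.7864 60.1338 26.3999 0.0000 0.0000 0.0000 0.0000
k=8: j=0 S=22.8442 intr=116.4358 cont=115.3851 V=116.4358[EX]; j=1 S=32.5808 intr=106.6992 cont=105.6484 V=106.6992[EX]; j=2 S=46.4675 intr=92.8125 cont=91.7617 V=92.8125[EX]; j=3 S=66.2730 intr=73.0070 cont=71.9563 V=73.0070[EX]; j=4 S=94.5200 intr=44.7600 cont=43.7092 V=44.7600[EX]; j=5 S=134.8065 intr=4.4735 cont=13.7020 V=13.7020[hold]; j=6 S=192.2640 intr=0.0000 cont=0.0000 V=0.0000[hold]; j=7 S=274.2111 intr=0.0000 cont=0.0000 V=0.0000[hold]; j=8 S=391.0859 intr=0.0000 cont=0.0000 V=0.0000[hold]  S*(8)=94.5200
k=7: j=0 S=27.2815 intr=111.9985 cont=110.9477 V=111.9985[EX]; j=1 S=38.9095 intr=100.3705 cont=99.3197 V=100.3705[EX]; j=2 S=55.4936 intr=83.7864 cont=82.7356 V=83.7864[EX]; j=3 S=79.1462 intr=60.1338 cont=59.0830 V=60.1338[EX]; j=4 S=112.8801 intr=26.3999 cont=29.7183 V=29.7183[hold]; j=5 S=160.9920 intr=0.0000 cont=7.1116 V=7.1116[hold]; j=6 S=229.6104 intr=0.0000 cont=0.0000 V=0.0000[hold]; j=7 S=327.4753 intr=0.0000 cont=0.0000 V=0.0000[hold]  S*(7)=79.1462
k=6: j=0 S=32.5808 intr=106.6992 cont=105.6484 V=106.6992[EX]; j=1 S=46.4675 intr=92.8125 cont=91.7617 V=92.8125[EX]; j=2 S=66.2730 intr=73.0070 cont=71.9563 V=73.0070[EX]; j=3 S=94.5200 intr=44.7600 cont=45.2803 V=45.2803[hold]; j=4 S=134.8065 intr=4.4735 cont=18.7912 V=18.7912[hold]; j=5 S=192.2640 intr=0.0000 cont=3.6911 V=3.6911[hold]; j=6 S=274.2111 intr=0.0000 cont=0.0000 V=0.0000[hold]  S*(6)=66.2730
k=5: j=0 S=38.9095 intr=100.3705 cont=99.3197 V=100.3705[EX]; j=1 S=55.4936 intr=83.7864 cont=82.7356 V=83.7864[EX]; j=2 S=79.1462 intr=60.1338 cont=59.3294 V=60.1338[EX]; j=3 S=112.8801 intr=26.3999 cont=32.3978 V=32.3978[hold]; j=4 S=160.9920 intr=0.0000 cont=11.5005 V=11.5005[hold]; j=5 S=229.6104 intr=0.0000 cont=1.9157 V=1.9157[hold]  S*(5)=79.1462
k=4: j=0 S=46.4675 intr=92.8125 cont=91.7617 V=92.8125[EX]; j=1 S=66.2730 intr=73.0070 cont=71.9563 V=73.0070[EX]; j=2 S=94.5200 intr=44.7600 cont=46.5489 V=46.5489[hold]; j=3 S=134.8065 intr=4.4735 cont=22.2598 V=22.2598[hold]; j=4 S=192.2640 intr=0.0000 cont=6.8759 V=6.8759[hold]  S*(4)=66.2730
k=3: j=0 S=55.4936 intr=83.7864 cont=82.7356 V=83.7864[EX]; j=1 S=79.1462 intr=60.1338 cont=59.9299 V=60.1338[EX]; j=2 S=112.8801 intr=26.3999 cont=34.6983 V=34.6983[hold]; j=3 S=160.9920 intr=0.0000 cont=14.8086 V=14.8086[hold]  S*(3)=79.1462
k=2: j=0 S=66.2730 intr=73.0070 cont=71.9563 V=73.0070[EX]; j=1 S=94.5200 intr=44.7600 cont=47.6380 V=47.6380[hold]; j=2 S=134.8065 intr=4.4735 cont=25.0200 V=25.0200[hold]  S*(2)=66.2730
k=1: j=0 S=79.1462 intr=60.1338 cont=60.4456 V=60.4456[hold]; j=1 S=112.8801 intr=26.3999 cont=36.5704 V=36.5704[hold]  S*(1)=-
k=0: j=0 S=94.5200 intr=44.7600 cont=48.6862 V=48.6862[hold]  S*(0)=-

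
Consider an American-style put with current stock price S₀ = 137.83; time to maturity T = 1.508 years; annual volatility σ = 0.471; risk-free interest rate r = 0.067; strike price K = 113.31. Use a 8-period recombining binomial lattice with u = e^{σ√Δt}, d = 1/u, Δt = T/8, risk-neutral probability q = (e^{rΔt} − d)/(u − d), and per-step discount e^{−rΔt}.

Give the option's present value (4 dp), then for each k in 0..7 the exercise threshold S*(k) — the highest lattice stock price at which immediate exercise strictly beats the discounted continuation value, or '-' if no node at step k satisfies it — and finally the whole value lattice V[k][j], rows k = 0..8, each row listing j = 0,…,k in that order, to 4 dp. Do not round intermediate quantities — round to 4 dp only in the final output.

price = 14.3597
boundary = - - - - 60.8281 49.5787 60.8281 74.6302
tree:
14.3597
20.7952 7.7657
29.2829 12.1478 3.2224
39.9250 18.5256 5.5579 0.7768
52.4819 27.3745 9.4265 1.5127 0.0000
63.7313 38.8740 15.6374 2.9454 0.0000 0.0000
72.9004 52.4819 25.1567 5.7354 0.0000 0.0000 0.0000
80.3737 63.7313 38.6798 11.1679 0.0000 0.0000 0.0000 0.0000
86.4649 72.9004 52.4819 21.7461 0.0000 0.0000 0.0000 0.0000 0.0000

Δt=0.18850, u=1.22690, d=0.81506, q=0.47991, disc=e^(-rΔt)=0.98745
k=8 terminal: V=max(K-S,0) → 86.4649 72.9004 52.4819 21.7461 0.0000 0.0000 0.0000 0.0000 0.0000
k=7: j=0 S=32.9363 intr=80.3737 cont=78.9516 V=80.3737[EX]; j=1 S=49.5787 intr=63.7313 cont=62.3093 V=63.7313[EX]; j=2 S=74.6302 intr=38.6798 cont=37.2578 V=38.6798[EX]; j=3 S=112.3399 intr=0.9701 cont=11.1679 V=11.1679[hold]; j=4 S=169.1039 intr=0.0000 cont=0.0000 V=0.0000[hold]; j=5 S=254.5500 intr=0.0000 cont=0.0000 V=0.0000[hold]; j=6 S=383.1711 intr=0.0000 cont=0.0000 V=0.0000[hold]; j=7 S=576.7829 intr=0.0000 cont=0.0000 V=0.0000[hold]  S*(7)=74.6302
k=6: j=0 S=40.4096 intr=72.9004 cont=71.4783 V=72.9004[EX]; j=1 S=60.8281 intr=52.4819 cont=51.0598 V=52.4819[EX]; j=2 S=91.5639 intr=21.7461 cont=25.1567 V=25.1567[hold]; j=3 S=137.8300 intr=0.0000 cont=5.7354 V=5.7354[hold]; j=4 S=207.4738 intr=0.0000 cont=0.0000 V=0.0000[hold]; j=5 S=312.3079 intr=0.0000 cont=0.0000 V=0.0000[hold]; j=6 S=470.1133 intr=0.0000 cont=0.0000 V=0.0000[hold]  S*(6)=60.8281
k=5: j=0 S=49.5787 intr=63.7313 cont=62.3093 V=63.7313[EX]; j=1 S=74.6302 intr=38.6798 cont=38.8740 V=38.8740[hold]; j=2 S=112.3399 intr=0.9701 cont=15.6374 V=15.6374[hold]; j=3 S=169.1039 intr=0.0000 cont=2.9454 V=2.9454[hold]; j=4 S=254.5500 intr=0.0000 cont=0.0000 V=0.0000[hold]; j=5 S=383.1711 intr=0.0000 cont=0.0000 V=0.0000[hold]  S*(5)=49.5787
k=4: j=0 S=60.8281 intr=52.4819 cont=51.1518 V=52.4819[EX]; j=1 S=91.5639 intr=21.7461 cont=27.3745 V=27.3745[hold]; j=2 S=137.8300 intr=0.0000 cont=9.4265 V=9.4265[hold]; j=3 S=207.4738 intr=0.0000 cont=1.5127 V=1.5127[hold]; j=4 S=312.3079 intr=0.0000 cont=0.0000 V=0.0000[hold]  S*(4)=60.8281
k=3: j=0 S=74.6302 intr=38.6798 cont=39.9250 V=39.9250[hold]; j=1 S=112.3399 intr=0.9701 cont=18.5256 V=18.5256[hold]; j=2 S=169.1039 intr=0.0000 cont=5.5579 V=5.5579[hold]; j=3 S=254.5500 intr=0.0000 cont=0.7768 V=0.7768[hold]  S*(3)=-
k=2: j=0 S=91.5639 intr=21.7461 cont=29.2829 V=29.2829[hold]; j=1 S=137.8300 intr=0.0000 cont=12.1478 V=12.1478[hold]; j=2 S=207.4738 intr=0.0000 cont=3.2224 V=3.2224[hold]  S*(2)=-
k=1: j=0 S=112.3399 intr=0.9701 cont=20.7952 V=20.7952[hold]; j=1 S=169.1039 intr=0.0000 cont=7.7657 V=7.7657[hold]  S*(1)=-
k=0: j=0 S=137.8300 intr=0.0000 cont=14.3597 V=14.3597[hold]  S*(0)=-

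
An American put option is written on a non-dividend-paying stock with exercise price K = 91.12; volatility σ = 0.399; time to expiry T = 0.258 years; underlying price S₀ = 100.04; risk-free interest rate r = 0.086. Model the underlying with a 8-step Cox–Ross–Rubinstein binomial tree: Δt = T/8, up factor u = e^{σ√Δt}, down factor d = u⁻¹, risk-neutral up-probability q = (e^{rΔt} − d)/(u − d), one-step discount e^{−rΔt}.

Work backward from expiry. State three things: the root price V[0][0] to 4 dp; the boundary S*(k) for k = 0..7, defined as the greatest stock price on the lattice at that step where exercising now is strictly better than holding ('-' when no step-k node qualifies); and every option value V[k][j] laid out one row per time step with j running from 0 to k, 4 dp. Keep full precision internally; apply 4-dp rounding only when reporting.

Δt=0.03225  u=1.07428  d=0.93085  q=0.50146  discount=0.99723
step 8 (expiry): payoffs max(K−S,0) = 34.7272 26.0380 16.0098 4.4365 0.0000 0.0000 0.0000 0.0000 0.0000
step 7: (k=7,j=0): S=60.5818, (K−S)⁺=30.5382, hold=30.2858 ⇒ V=30.5382 exercise | (k=7,j=1): S=69.9165, (K−S)⁺=21.2035, hold=20.9511 ⇒ V=21.2035 exercise | (k=7,j=2): S=80.6896, (K−S)⁺=10.4304, hold=10.1780 ⇒ V=10.4304 exercise | (k=7,j=3): S=93.1226, (K−S)⁺=0.0000, hold=2.2057 ⇒ V=2.2057 continue | (k=7,j=4): S=107.4713, (K−S)⁺=0.0000, hold=0.0000 ⇒ V=0.0000 continue | (k=7,j=5): S=124.0309, (K−S)⁺=0.0000, hold=0.0000 ⇒ V=0.0000 continue | (k=7,j=6): S=143.1421, (K−S)⁺=0.0000, hold=0.0000 ⇒ V=0.0000 continue | (k=7,j=7): S=165.1980, (K−S)⁺=0.0000, hold=0.0000 ⇒ V=0.0000 continue  boundary S*=80.6896
step 6: (k=6,j=0): S=65.0820, (K−S)⁺=26.0380, hold=25.7856 ⇒ V=26.0380 exercise | (k=6,j=1): S=75.1102, (K−S)⁺=16.0098, hold=15.7575 ⇒ V=16.0098 exercise | (k=6,j=2): S=86.6835, (K−S)⁺=4.4365, hold=6.2886 ⇒ V=6.2886 continue | (k=6,j=3): S=100.0400, (K−S)⁺=0.0000, hold=1.0966 ⇒ V=1.0966 continue | (k=6,j=4): S=115.4546, (K−S)⁺=0.0000, hold=0.0000 ⇒ V=0.0000 continue | (k=6,j=5): S=133.2443, (K−S)⁺=0.0000, hold=0.0000 ⇒ V=0.0000 continue | (k=6,j=6): S=153.7751, (K−S)⁺=0.0000, hold=0.0000 ⇒ V=0.0000 continue  boundary S*=75.1102
step 5: (k=5,j=0): S=69.9165, (K−S)⁺=21.2035, hold=20.9511 ⇒ V=21.2035 exercise | (k=5,j=1): S=80.6896, (K−S)⁺=10.4304, hold=11.1042 ⇒ V=11.1042 continue | (k=5,j=2): S=93.1226, (K−S)⁺=0.0000, hold=3.6748 ⇒ V=3.6748 continue | (k=5,j=3): S=107.4713, (K−S)⁺=0.0000, hold=0.5452 ⇒ V=0.5452 continue | (k=5,j=4): S=124.0309, (K−S)⁺=0.0000, hold=0.0000 ⇒ V=0.0000 continue | (k=5,j=5): S=143.1421, (K−S)⁺=0.0000, hold=0.0000 ⇒ V=0.0000 continue  boundary S*=69.9165
step 4: (k=4,j=0): S=75.1102, (K−S)⁺=16.0098, hold=16.0944 ⇒ V=16.0944 continue | (k=4,j=1): S=86.6835, (K−S)⁺=4.4365, hold=7.3582 ⇒ V=7.3582 continue | (k=4,j=2): S=100.0400, (K−S)⁺=0.0000, hold=2.0996 ⇒ V=2.0996 continue | (k=4,j=3): S=115.4546, (K−S)⁺=0.0000, hold=0.2710 ⇒ V=0.2710 continue | (k=4,j=4): S=133.2443, (K−S)⁺=0.0000, hold=0.0000 ⇒ V=0.0000 continue  boundary S*=-
step 3: (k=3,j=0): S=80.6896, (K−S)⁺=10.4304, hold=11.6811 ⇒ V=11.6811 continue | (k=3,j=1): S=93.1226, (K−S)⁺=0.0000, hold=4.7082 ⇒ V=4.7082 continue | (k=3,j=2): S=107.4713, (K−S)⁺=0.0000, hold=1.1794 ⇒ V=1.1794 continue | (k=3,j=3): S=124.0309, (K−S)⁺=0.0000, hold=0.1348 ⇒ V=0.1348 continue  boundary S*=-
step 2: (k=2,j=0): S=86.6835, (K−S)⁺=4.4365, hold=8.1618 ⇒ V=8.1618 continue | (k=2,j=1): S=100.0400, (K−S)⁺=0.0000, hold=2.9305 ⇒ V=2.9305 continue | (k=2,j=2): S=115.4546, (K−S)⁺=0.0000, hold=0.6537 ⇒ V=0.6537 continue  boundary S*=-
step 1: (k=1,j=0): S=93.1226, (K−S)⁺=0.0000, hold=5.5232 ⇒ V=5.5232 continue | (k=1,j=1): S=107.4713, (K−S)⁺=0.0000, hold=1.7838 ⇒ V=1.7838 continue  boundary S*=-
step 0: (k=0,j=0): S=100.0400, (K−S)⁺=0.0000, hold=3.6380 ⇒ V=3.6380 continue  boundary S*=-

price = 3.6380
boundary = - - - - - 69.9165 75.1102 80.6896
tree:
3.6380
5.5232 1.7838
8.1618 2.9305 0.6537
11.6811 4.7082 1.1794 0.1348
16.0944 7.3582 2.0996 0.2710 0.0000
21.2035 11.1042 3.6748 0.5452 0.0000 0.0000
26.0380 16.0098 6.2886 1.0966 0.0000 0.0000 0.0000
30.5382 21.2035 10.4304 2.2057 0.0000 0.0000 0.0000 0.0000
34.7272 26.0380 16.0098 4.4365 0.0000 0.0000 0.0000 0.0000 0.0000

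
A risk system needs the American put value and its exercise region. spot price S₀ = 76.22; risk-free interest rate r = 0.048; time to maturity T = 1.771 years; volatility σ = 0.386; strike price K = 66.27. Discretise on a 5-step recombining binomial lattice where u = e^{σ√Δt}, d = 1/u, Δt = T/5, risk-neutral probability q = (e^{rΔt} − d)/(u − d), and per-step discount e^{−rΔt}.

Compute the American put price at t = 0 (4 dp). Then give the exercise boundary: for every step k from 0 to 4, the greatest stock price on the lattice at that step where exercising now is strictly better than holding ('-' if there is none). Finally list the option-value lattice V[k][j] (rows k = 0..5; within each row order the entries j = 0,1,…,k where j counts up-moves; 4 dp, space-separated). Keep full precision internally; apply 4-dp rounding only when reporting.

Δt=0.35420, u=1.25826, d=0.79475, q=0.47981, disc=e^(-rΔt)=0.98314
k=5 terminal: V=max(K-S,0) → 42.1030 28.0085 5.6941 0.0000 0.0000 0.0000
k=4: j=0 S=30.4083 intr=35.8617 cont=34.7445 V=35.8617[EX]; j=1 S=48.1427 intr=18.1273 cont=17.0101 V=18.1273[EX]; j=2 S=76.2200 intr=0.0000 cont=2.9121 V=2.9121[hold]; j=3 S=120.6722 intr=0.0000 cont=0.0000 V=0.0000[hold]; j=4 S=191.0492 intr=0.0000 cont=0.0000 V=0.0000[hold]  S*(4)=48.1427
k=3: j=0 S=38.2615 intr=28.0085 cont=26.8913 V=28.0085[EX]; j=1 S=60.5759 intr=5.6941 cont=10.6443 V=10.6443[hold]; j=2 S=95.9043 intr=0.0000 cont=1.4893 V=1.4893[hold]; j=3 S=151.8365 intr=0.0000 cont=0.0000 V=0.0000[hold]  S*(3)=38.2615
k=2: j=0 S=48.1427 intr=18.1273 cont=19.3452 V=19.3452[hold]; j=1 S=76.2200 intr=0.0000 cont=6.1462 V=6.1462[hold]; j=2 S=120.6722 intr=0.0000 cont=0.7616 V=0.7616[hold]  S*(2)=-
k=1: j=0 S=60.5759 intr=5.6941 cont=12.7928 V=12.7928[hold]; j=1 S=95.9043 intr=0.0000 cont=3.5026 V=3.5026[hold]  S*(1)=-
k=0: j=0 S=76.2200 intr=0.0000 cont=8.1947 V=8.1947[hold]  S*(0)=-

price = 8.1947
boundary = - - - 38.2615 48.1427
tree:
8.1947
12.7928 3.5026
19.3452 6.1462 0.7616
28.0085 10.6443 1.4893 0.0000
35.8617 18.1273 2.9121 0.0000 0.0000
42.1030 28.0085 5.6941 0.0000 0.0000 0.0000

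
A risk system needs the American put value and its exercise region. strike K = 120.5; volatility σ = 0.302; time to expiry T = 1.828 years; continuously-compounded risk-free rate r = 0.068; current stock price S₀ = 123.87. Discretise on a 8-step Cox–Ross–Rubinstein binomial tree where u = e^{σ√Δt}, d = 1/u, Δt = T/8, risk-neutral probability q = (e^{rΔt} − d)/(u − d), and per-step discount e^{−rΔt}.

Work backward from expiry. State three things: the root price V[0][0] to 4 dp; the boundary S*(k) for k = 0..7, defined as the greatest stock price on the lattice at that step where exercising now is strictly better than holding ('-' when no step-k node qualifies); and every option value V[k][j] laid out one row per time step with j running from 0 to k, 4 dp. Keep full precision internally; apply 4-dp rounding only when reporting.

params: Δt=0.22850 u=1.15530 d=0.86558 q=0.51802 e^(-rΔt)=0.98458
t_8 payoffs: 81.4695 68.4051 50.9679 27.6941 0.0000 0.0000 0.0000 0.0000 0.0000
t_7: node(7,0) S=45.0920 payoff=75.4080 vs cont=73.5501 → 75.4080 [stop]  node(7,1) S=60.1853 payoff=60.3147 vs cont=58.4569 → 60.3147 [stop]  node(7,2) S=80.3305 payoff=40.1695 vs cont=38.3116 → 40.1695 [stop]  node(7,3) S=107.2188 payoff=13.2812 vs cont=13.1422 → 13.2812 [stop]  node(7,4) S=143.1072 payoff=0.0000 vs cont=0.0000 → 0.0000 [wait]  node(7,5) S=191.0081 payoff=0.0000 vs cont=0.0000 → 0.0000 [wait]  node(7,6) S=254.9425 payoff=0.0000 vs cont=0.0000 → 0.0000 [wait]  node(7,7) S=340.2770 payoff=0.0000 vs cont=0.0000 → 0.0000 [wait]  ⇒ S*(7)=107.2188
t_6: node(6,0) S=52.0949 payoff=68.4051 vs cont=66.5473 → 68.4051 [stop]  node(6,1) S=69.5321 payoff=50.9679 vs cont=49.1100 → 50.9679 [stop]  node(6,2) S=92.8059 payoff=27.6941 vs cont=25.8362 → 27.6941 [stop]  node(6,3) S=123.8700 payoff=0.0000 vs cont=6.3026 → 6.3026 [wait]  node(6,4) S=165.3319 payoff=0.0000 vs cont=0.0000 → 0.0000 [wait]  node(6,5) S=220.6719 payoff=0.0000 vs cont=0.0000 → 0.0000 [wait]  node(6,6) S=294.5353 payoff=0.0000 vs cont=0.0000 → 0.0000 [wait]  ⇒ S*(6)=92.8059
t_5: node(5,0) S=60.1853 payoff=60.3147 vs cont=58.4569 → 60.3147 [stop]  node(5,1) S=80.3305 payoff=40.1695 vs cont=38.3116 → 40.1695 [stop]  node(5,2) S=107.2188 payoff=13.2812 vs cont=16.3567 → 16.3567 [wait]  node(5,3) S=143.1072 payoff=0.0000 vs cont=2.9909 → 2.9909 [wait]  node(5,4) S=191.0081 payoff=0.0000 vs cont=0.0000 → 0.0000 [wait]  node(5,5) S=254.9425 payoff=0.0000 vs cont=0.0000 → 0.0000 [wait]  ⇒ S*(5)=80.3305
t_4: node(4,0) S=69.5321 payoff=50.9679 vs cont=49.1100 → 50.9679 [stop]  node(4,1) S=92.8059 payoff=27.6941 vs cont=27.4048 → 27.6941 [stop]  node(4,2) S=123.8700 payoff=0.0000 vs cont=9.2875 → 9.2875 [wait]  node(4,3) S=165.3319 payoff=0.0000 vs cont=1.4193 → 1.4193 [wait]  node(4,4) S=220.6719 payoff=0.0000 vs cont=0.0000 → 0.0000 [wait]  ⇒ S*(4)=92.8059
t_3: node(3,0) S=80.3305 payoff=40.1695 vs cont=38.3116 → 40.1695 [stop]  node(3,1) S=107.2188 payoff=13.2812 vs cont=17.8791 → 17.8791 [wait]  node(3,2) S=143.1072 payoff=0.0000 vs cont=5.1312 → 5.1312 [wait]  node(3,3) S=191.0081 payoff=0.0000 vs cont=0.6735 → 0.6735 [wait]  ⇒ S*(3)=80.3305
t_2: node(2,0) S=92.8059 payoff=27.6941 vs cont=28.1813 → 28.1813 [wait]  node(2,1) S=123.8700 payoff=0.0000 vs cont=11.1016 → 11.1016 [wait]  node(2,2) S=165.3319 payoff=0.0000 vs cont=2.7785 → 2.7785 [wait]  ⇒ S*(2)=-
t_1: node(1,0) S=107.2188 payoff=13.2812 vs cont=19.0356 → 19.0356 [wait]  node(1,1) S=143.1072 payoff=0.0000 vs cont=6.6854 → 6.6854 [wait]  ⇒ S*(1)=-
t_0: node(0,0) S=123.8700 payoff=0.0000 vs cont=12.4431 → 12.4431 [wait]  ⇒ S*(0)=-

price = 12.4431
boundary = - - - 80.3305 92.8059 80.3305 92.8059 107.2188
tree:
12.4431
19.0356 6.6854
28.1813 11.1016 2.7785
40.1695 17.8791 5.1312 0.6735
50.9679 27.6941 9.2875 1.4193 0.0000
60.3147 40.1695 16.3567 2.9909 0.0000 0.0000
68.4051 50.9679 27.6941 6.3026 0.0000 0.0000 0.0000
75.4080 60.3147 40.1695 13.2812 0.0000 0.0000 0.0000 0.0000
81.4695 68.4051 50.9679 27.6941 0.0000 0.0000 0.0000 0.0000 0.0000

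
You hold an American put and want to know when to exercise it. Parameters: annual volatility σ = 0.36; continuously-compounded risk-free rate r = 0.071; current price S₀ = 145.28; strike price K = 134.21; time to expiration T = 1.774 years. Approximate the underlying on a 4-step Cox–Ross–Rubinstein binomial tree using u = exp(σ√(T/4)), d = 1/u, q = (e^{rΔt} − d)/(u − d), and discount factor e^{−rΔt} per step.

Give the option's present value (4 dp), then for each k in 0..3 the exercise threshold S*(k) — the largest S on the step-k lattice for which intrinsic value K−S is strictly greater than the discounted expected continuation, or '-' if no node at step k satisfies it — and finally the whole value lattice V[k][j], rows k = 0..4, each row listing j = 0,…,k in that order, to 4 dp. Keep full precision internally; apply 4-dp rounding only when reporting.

Δt=0.44350  u=1.27092  d=0.78683  q=0.50643  discount=0.96900
step 4 (expiry): payoffs max(K−S,0) = 78.5265 44.2673 0.0000 0.0000 0.0000
step 3: (k=3,j=0): S=70.7695, (K−S)⁺=63.4405, hold=59.2803 ⇒ V=63.4405 exercise | (k=3,j=1): S=114.3105, (K−S)⁺=19.8995, hold=21.1717 ⇒ V=21.1717 continue | (k=3,j=2): S=184.6400, (K−S)⁺=0.0000, hold=0.0000 ⇒ V=0.0000 continue | (k=3,j=3): S=298.2397, (K−S)⁺=0.0000, hold=0.0000 ⇒ V=0.0000 continue  boundary S*=70.7695
step 2: (k=2,j=0): S=89.9427, (K−S)⁺=44.2673, hold=40.7313 ⇒ V=44.2673 exercise | (k=2,j=1): S=145.2800, (K−S)⁺=0.0000, hold=10.1258 ⇒ V=10.1258 continue | (k=2,j=2): S=234.6635, (K−S)⁺=0.0000, hold=0.0000 ⇒ V=0.0000 continue  boundary S*=89.9427
step 1: (k=1,j=0): S=114.3105, (K−S)⁺=19.8995, hold=26.1408 ⇒ V=26.1408 continue | (k=1,j=1): S=184.6400, (K−S)⁺=0.0000, hold=4.8429 ⇒ V=4.8429 continue  boundary S*=-
step 0: (k=0,j=0): S=145.2800, (K−S)⁺=0.0000, hold=14.8789 ⇒ V=14.8789 continue  boundary S*=-

price = 14.8789
boundary = - - 89.9427 70.7695
tree:
14.8789
26.1408 4.8429
44.2673 10.1258 0.0000
63.4405 21.1717 0.0000 0.0000
78.5265 44.2673 0.0000 0.0000 0.0000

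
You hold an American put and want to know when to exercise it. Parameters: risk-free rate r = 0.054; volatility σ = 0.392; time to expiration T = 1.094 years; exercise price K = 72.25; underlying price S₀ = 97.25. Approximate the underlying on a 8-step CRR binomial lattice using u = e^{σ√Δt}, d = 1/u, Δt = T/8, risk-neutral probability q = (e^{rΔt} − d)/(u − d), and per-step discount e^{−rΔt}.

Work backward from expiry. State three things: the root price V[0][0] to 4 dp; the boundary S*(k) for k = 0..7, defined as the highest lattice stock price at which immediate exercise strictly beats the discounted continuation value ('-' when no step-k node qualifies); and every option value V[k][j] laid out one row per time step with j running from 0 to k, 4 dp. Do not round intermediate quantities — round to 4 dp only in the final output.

Δt=0.13675, u=1.15599, d=0.86506, q=0.48930, disc=e^(-rΔt)=0.99264
k=8 terminal: V=max(K-S,0) → 41.7538 31.4973 17.7913 0.0000 0.0000 0.0000 0.0000 0.0000 0.0000
k=7: j=0 S=35.2534 intr=36.9966 cont=36.4651 V=36.9966[EX]; j=1 S=47.1099 intr=25.1401 cont=24.6086 V=25.1401[EX]; j=2 S=62.9539 intr=9.2961 cont=9.0192 V=9.2961[EX]; j=3 S=84.1267 intr=0.0000 cont=0.0000 V=0.0000[hold]; j=4 S=112.4204 intr=0.0000 cont=0.0000 V=0.0000[hold]; j=5 S=150.2299 intr=0.0000 cont=0.0000 V=0.0000[hold]; j=6 S=200.7555 intr=0.0000 cont=0.0000 V=0.0000[hold]; j=7 S=268.2739 intr=0.0000 cont=0.0000 V=0.0000[hold]  S*(7)=62.9539
k=6: j=0 S=40.7527 intr=31.4973 cont=30.9657 V=31.4973[EX]; j=1 S=54.4587 intr=17.7913 cont=17.2597 V=17.7913[EX]; j=2 S=72.7744 intr=0.0000 cont=4.7126 V=4.7126[hold]; j=3 S=97.2500 intr=0.0000 cont=0.0000 V=0.0000[hold]; j=4 S=129.9573 intr=0.0000 cont=0.0000 V=0.0000[hold]; j=5 S=173.6648 intr=0.0000 cont=0.0000 V=0.0000[hold]; j=6 S=232.0721 intr=0.0000 cont=0.0000 V=0.0000[hold]  S*(6)=54.4587
k=5: j=0 S=47.1099 intr=25.1401 cont=24.6086 V=25.1401[EX]; j=1 S=62.9539 intr=9.2961 cont=11.3081 V=11.3081[hold]; j=2 S=84.1267 intr=0.0000 cont=2.3890 V=2.3890[hold]; j=3 S=112.4204 intr=0.0000 cont=0.0000 V=0.0000[hold]; j=4 S=150.2299 intr=0.0000 cont=0.0000 V=0.0000[hold]; j=5 S=200.7555 intr=0.0000 cont=0.0000 V=0.0000[hold]  S*(5)=47.1099
k=4: j=0 S=54.4587 intr=17.7913 cont=18.2370 V=18.2370[hold]; j=1 S=72.7744 intr=0.0000 cont=6.8929 V=6.8929[hold]; j=2 S=97.2500 intr=0.0000 cont=1.2111 V=1.2111[hold]; j=3 S=129.9573 intr=0.0000 cont=0.0000 V=0.0000[hold]; j=4 S=173.6648 intr=0.0000 cont=0.0000 V=0.0000[hold]  S*(4)=-
k=3: j=0 S=62.9539 intr=9.2961 cont=12.5930 V=12.5930[hold]; j=1 S=84.1267 intr=0.0000 cont=4.0825 V=4.0825[hold]; j=2 S=112.4204 intr=0.0000 cont=0.6140 V=0.6140[hold]; j=3 S=150.2299 intr=0.0000 cont=0.0000 V=0.0000[hold]  S*(3)=-
k=2: j=0 S=72.7744 intr=0.0000 cont=8.3668 V=8.3668[hold]; j=1 S=97.2500 intr=0.0000 cont=2.3678 V=2.3678[hold]; j=2 S=129.9573 intr=0.0000 cont=0.3112 V=0.3112[hold]  S*(2)=-
k=1: j=0 S=84.1267 intr=0.0000 cont=5.3916 V=5.3916[hold]; j=1 S=112.4204 intr=0.0000 cont=1.3515 V=1.3515[hold]  S*(1)=-
k=0: j=0 S=97.2500 intr=0.0000 cont=3.3896 V=3.3896[hold]  S*(0)=-

price = 3.3896
boundary = - - - - - 47.1099 54.4587 62.9539
tree:
3.3896
5.3916 1.3515
8.3668 2.3678 0.3112
12.5930 4.0825 0.6140 0.0000
18.2370 6.8929 1.2111 0.0000 0.0000
25.1401 11.3081 2.3890 0.0000 0.0000 0.0000
31.4973 17.7913 4.7126 0.0000 0.0000 0.0000 0.0000
36.9966 25.1401 9.2961 0.0000 0.0000 0.0000 0.0000 0.0000
41.7538 31.4973 17.7913 0.0000 0.0000 0.0000 0.0000 0.0000 0.0000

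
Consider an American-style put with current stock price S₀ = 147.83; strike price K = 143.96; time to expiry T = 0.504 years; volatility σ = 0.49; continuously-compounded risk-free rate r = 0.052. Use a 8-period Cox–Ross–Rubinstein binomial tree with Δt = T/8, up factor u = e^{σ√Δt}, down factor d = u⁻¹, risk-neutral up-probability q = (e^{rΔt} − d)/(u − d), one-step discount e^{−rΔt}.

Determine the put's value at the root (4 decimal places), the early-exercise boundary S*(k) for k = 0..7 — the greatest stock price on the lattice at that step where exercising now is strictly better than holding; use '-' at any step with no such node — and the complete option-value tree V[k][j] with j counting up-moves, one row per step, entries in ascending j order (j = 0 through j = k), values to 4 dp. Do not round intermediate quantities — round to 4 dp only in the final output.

Δt=0.06300, u=1.13087, d=0.88427, q=0.48260, disc=e^(-rΔt)=0.99673
k=8 terminal: V=max(K-S,0) → 88.6944 73.2824 53.5724 28.3659 0.0000 0.0000 0.0000 0.0000 0.0000
k=7: j=0 S=62.4983 intr=81.4617 cont=80.9908 V=81.4617[EX]; j=1 S=79.9273 intr=64.0327 cont=63.5618 V=64.0327[EX]; j=2 S=102.2168 intr=41.7432 cont=41.2724 V=41.7432[EX]; j=3 S=130.7221 intr=13.2379 cont=14.6286 V=14.6286[hold]; j=4 S=167.1768 intr=0.0000 cont=0.0000 V=0.0000[hold]; j=5 S=213.7977 intr=0.0000 cont=0.0000 V=0.0000[hold]; j=6 S=273.4197 intr=0.0000 cont=0.0000 V=0.0000[hold]; j=7 S=349.6687 intr=0.0000 cont=0.0000 V=0.0000[hold]  S*(7)=102.2168
k=6: j=0 S=70.6776 intr=73.2824 cont=72.8115 V=73.2824[EX]; j=1 S=90.3876 intr=53.5724 cont=53.1016 V=53.5724[EX]; j=2 S=115.5941 intr=28.3659 cont=28.5640 V=28.5640[hold]; j=3 S=147.8300 intr=0.0000 cont=7.5441 V=7.5441[hold]; j=4 S=189.0556 intr=0.0000 cont=0.0000 V=0.0000[hold]; j=5 S=241.7778 intr=0.0000 cont=0.0000 V=0.0000[hold]; j=6 S=309.2027 intr=0.0000 cont=0.0000 V=0.0000[hold]  S*(6)=90.3876
k=5: j=0 S=79.9273 intr=64.0327 cont=63.5618 V=64.0327[EX]; j=1 S=102.2168 intr=41.7432 cont=41.3677 V=41.7432[EX]; j=2 S=130.7221 intr=13.2379 cont=18.3596 V=18.3596[hold]; j=3 S=167.1768 intr=0.0000 cont=3.8906 V=3.8906[hold]; j=4 S=213.7977 intr=0.0000 cont=0.0000 V=0.0000[hold]; j=5 S=273.4197 intr=0.0000 cont=0.0000 V=0.0000[hold]  S*(5)=102.2168
k=4: j=0 S=90.3876 intr=53.5724 cont=53.1016 V=53.5724[EX]; j=1 S=115.5941 intr=28.3659 cont=30.3587 V=30.3587[hold]; j=2 S=147.8300 intr=0.0000 cont=11.3397 V=11.3397[hold]; j=3 S=189.0556 intr=0.0000 cont=2.0064 V=2.0064[hold]; j=4 S=241.7778 intr=0.0000 cont=0.0000 V=0.0000[hold]  S*(4)=90.3876
k=3: j=0 S=102.2168 intr=41.7432 cont=42.2310 V=42.2310[hold]; j=1 S=130.7221 intr=13.2379 cont=21.1109 V=21.1109[hold]; j=2 S=167.1768 intr=0.0000 cont=6.8131 V=6.8131[hold]; j=3 S=213.7977 intr=0.0000 cont=1.0347 V=1.0347[hold]  S*(3)=-
k=2: j=0 S=115.5941 intr=28.3659 cont=31.9337 V=31.9337[hold]; j=1 S=147.8300 intr=0.0000 cont=14.1643 V=14.1643[hold]; j=2 S=189.0556 intr=0.0000 cont=4.0113 V=4.0113[hold]  S*(2)=-
k=1: j=0 S=130.7221 intr=13.2379 cont=23.2818 V=23.2818[hold]; j=1 S=167.1768 intr=0.0000 cont=9.2342 V=9.2342[hold]  S*(1)=-
k=0: j=0 S=147.8300 intr=0.0000 cont=16.4485 V=16.4485[hold]  S*(0)=-

price = 16.4485
boundary = - - - - 90.3876 102.2168 90.3876 102.2168
tree:
16.4485
23.2818 9.2342
31.9337 14.1643 4.0113
42.2310 21.1109 6.8131 1.0347
53.5724 30.3587 11.3397 2.0064 0.0000
64.0327 41.7432 18.3596 3.8906 0.0000 0.0000
73.2824 53.5724 28.5640 7.5441 0.0000 0.0000 0.0000
81.4617 64.0327 41.7432 14.6286 0.0000 0.0000 0.0000 0.0000
88.6944 73.2824 53.5724 28.3659 0.0000 0.0000 0.0000 0.0000 0.0000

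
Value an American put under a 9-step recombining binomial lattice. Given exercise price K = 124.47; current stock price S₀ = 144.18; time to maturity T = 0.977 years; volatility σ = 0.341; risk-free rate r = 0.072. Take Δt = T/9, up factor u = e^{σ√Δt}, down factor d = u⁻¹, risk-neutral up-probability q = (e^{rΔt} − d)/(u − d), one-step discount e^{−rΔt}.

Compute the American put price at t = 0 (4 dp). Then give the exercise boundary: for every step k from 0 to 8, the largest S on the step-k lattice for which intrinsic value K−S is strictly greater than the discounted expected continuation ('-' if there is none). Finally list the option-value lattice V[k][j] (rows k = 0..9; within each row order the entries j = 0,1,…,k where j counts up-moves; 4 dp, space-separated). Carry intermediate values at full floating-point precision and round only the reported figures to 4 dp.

price = 7.1164
boundary = - - - - 91.9877 82.2121 91.9877 102.9256 91.9877
tree:
7.1164
10.8898 3.5543
16.2136 5.8772 1.3487
23.3798 9.4904 2.4519 0.2959
32.4823 14.8832 4.3889 0.6047 0.0000
42.2579 22.5021 7.6988 1.2356 0.0000 0.0000
50.9946 32.4823 13.1376 2.5249 0.0000 0.0000 0.0000
58.8028 42.2579 21.5444 5.1595 0.0000 0.0000 0.0000 0.0000
65.7813 50.9946 32.4823 10.5432 0.0000 0.0000 0.0000 0.0000 0.0000
72.0182 58.8028 42.2579 21.5444 0.0000 0.0000 0.0000 0.0000 0.0000 0.0000

params: Δt=0.10856 u=1.11891 d=0.89373 q=0.50679 e^(-rΔt)=0.99221
t_9 payoffs: 72.0182 58.8028 42.2579 21.5444 0.0000 0.0000 0.0000 0.0000 0.0000 0.0000
t_8: node(8,0) S=58.6887 payoff=65.7813 vs cont=64.8122 → 65.7813 [stop]  node(8,1) S=73.4754 payoff=50.9946 vs cont=50.0255 → 50.9946 [stop]  node(8,2) S=91.9877 payoff=32.4823 vs cont=31.5132 → 32.4823 [stop]  node(8,3) S=115.1642 payoff=9.3058 vs cont=10.5432 → 10.5432 [wait]  node(8,4) S=144.1800 payoff=0.0000 vs cont=0.0000 → 0.0000 [wait]  node(8,5) S=180.5064 payoff=0.0000 vs cont=0.0000 → 0.0000 [wait]  node(8,6) S=225.9853 payoff=0.0000 vs cont=0.0000 → 0.0000 [wait]  node(8,7) S=282.9228 payoff=0.0000 vs cont=0.0000 → 0.0000 [wait]  node(8,8) S=354.2057 payoff=0.0000 vs cont=0.0000 → 0.0000 [wait]  ⇒ S*(8)=91.9877
t_7: node(7,0) S=65.6672 payoff=58.8028 vs cont=57.8338 → 58.8028 [stop]  node(7,1) S=82.2121 payoff=42.2579 vs cont=41.2888 → 42.2579 [stop]  node(7,2) S=102.9256 payoff=21.5444 vs cont=21.1975 → 21.5444 [stop]  node(7,3) S=128.8579 payoff=0.0000 vs cont=5.1595 → 5.1595 [wait]  node(7,4) S=161.3239 payoff=0.0000 vs cont=0.0000 → 0.0000 [wait]  node(7,5) S=201.9698 payoff=0.0000 vs cont=0.0000 → 0.0000 [wait]  node(7,6) S=252.8565 payoff=0.0000 vs cont=0.0000 → 0.0000 [wait]  node(7,7) S=316.5641 payoff=0.0000 vs cont=0.0000 → 0.0000 [wait]  ⇒ S*(7)=102.9256
t_6: node(6,0) S=73.4754 payoff=50.9946 vs cont=50.0255 → 50.9946 [stop]  node(6,1) S=91.9877 payoff=32.4823 vs cont=31.5132 → 32.4823 [stop]  node(6,2) S=115.1642 payoff=9.3058 vs cont=13.1376 → 13.1376 [wait]  node(6,3) S=144.1800 payoff=0.0000 vs cont=2.5249 → 2.5249 [wait]  node(6,4) S=180.5064 payoff=0.0000 vs cont=0.0000 → 0.0000 [wait]  node(6,5) S=225.9853 payoff=0.0000 vs cont=0.0000 → 0.0000 [wait]  node(6,6) S=282.9228 payoff=0.0000 vs cont=0.0000 → 0.0000 [wait]  ⇒ S*(6)=91.9877
t_5: node(5,0) S=82.2121 payoff=42.2579 vs cont=41.2888 → 42.2579 [stop]  node(5,1) S=102.9256 payoff=21.5444 vs cont=22.5021 → 22.5021 [wait]  node(5,2) S=128.8579 payoff=0.0000 vs cont=7.6988 → 7.6988 [wait]  node(5,3) S=161.3239 payoff=0.0000 vs cont=1.2356 → 1.2356 [wait]  node(5,4) S=201.9698 payoff=0.0000 vs cont=0.0000 → 0.0000 [wait]  node(5,5) S=252.8565 payoff=0.0000 vs cont=0.0000 → 0.0000 [wait]  ⇒ S*(5)=82.2121
t_4: node(4,0) S=91.9877 payoff=32.4823 vs cont=31.9948 → 32.4823 [stop]  node(4,1) S=115.1642 payoff=9.3058 vs cont=14.8832 → 14.8832 [wait]  node(4,2) S=144.1800 payoff=0.0000 vs cont=4.3889 → 4.3889 [wait]  node(4,3) S=180.5064 payoff=0.0000 vs cont=0.6047 → 0.6047 [wait]  node(4,4) S=225.9853 payoff=0.0000 vs cont=0.0000 → 0.0000 [wait]  ⇒ S*(4)=91.9877
t_3: node(3,0) S=102.9256 payoff=21.5444 vs cont=23.3798 → 23.3798 [wait]  node(3,1) S=128.8579 payoff=0.0000 vs cont=9.4904 → 9.4904 [wait]  node(3,2) S=161.3239 payoff=0.0000 vs cont=2.4519 → 2.4519 [wait]  node(3,3) S=201.9698 payoff=0.0000 vs cont=0.2959 → 0.2959 [wait]  ⇒ S*(3)=-
t_2: node(2,0) S=115.1642 payoff=9.3058 vs cont=16.2136 → 16.2136 [wait]  node(2,1) S=144.1800 payoff=0.0000 vs cont=5.8772 → 5.8772 [wait]  node(2,2) S=180.5064 payoff=0.0000 vs cont=1.3487 → 1.3487 [wait]  ⇒ S*(2)=-
t_1: node(1,0) S=128.8579 payoff=0.0000 vs cont=10.8898 → 10.8898 [wait]  node(1,1) S=161.3239 payoff=0.0000 vs cont=3.5543 → 3.5543 [wait]  ⇒ S*(1)=-
t_0: node(0,0) S=144.1800 payoff=0.0000 vs cont=7.1164 → 7.1164 [wait]  ⇒ S*(0)=-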